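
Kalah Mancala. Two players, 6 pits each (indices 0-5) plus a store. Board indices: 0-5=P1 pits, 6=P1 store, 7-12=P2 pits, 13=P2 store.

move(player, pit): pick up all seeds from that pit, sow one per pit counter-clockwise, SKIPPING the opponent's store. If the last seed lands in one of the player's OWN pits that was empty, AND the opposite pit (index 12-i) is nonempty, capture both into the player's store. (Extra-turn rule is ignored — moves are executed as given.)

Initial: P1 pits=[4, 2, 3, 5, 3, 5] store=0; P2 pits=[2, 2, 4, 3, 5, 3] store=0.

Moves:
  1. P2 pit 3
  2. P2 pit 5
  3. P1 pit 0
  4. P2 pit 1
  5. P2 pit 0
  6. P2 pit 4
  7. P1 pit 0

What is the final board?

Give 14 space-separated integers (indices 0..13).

Answer: 0 6 1 7 4 6 0 0 1 6 0 0 1 9

Derivation:
Move 1: P2 pit3 -> P1=[4,2,3,5,3,5](0) P2=[2,2,4,0,6,4](1)
Move 2: P2 pit5 -> P1=[5,3,4,5,3,5](0) P2=[2,2,4,0,6,0](2)
Move 3: P1 pit0 -> P1=[0,4,5,6,4,6](0) P2=[2,2,4,0,6,0](2)
Move 4: P2 pit1 -> P1=[0,4,0,6,4,6](0) P2=[2,0,5,0,6,0](8)
Move 5: P2 pit0 -> P1=[0,4,0,6,4,6](0) P2=[0,1,6,0,6,0](8)
Move 6: P2 pit4 -> P1=[1,5,1,7,4,6](0) P2=[0,1,6,0,0,1](9)
Move 7: P1 pit0 -> P1=[0,6,1,7,4,6](0) P2=[0,1,6,0,0,1](9)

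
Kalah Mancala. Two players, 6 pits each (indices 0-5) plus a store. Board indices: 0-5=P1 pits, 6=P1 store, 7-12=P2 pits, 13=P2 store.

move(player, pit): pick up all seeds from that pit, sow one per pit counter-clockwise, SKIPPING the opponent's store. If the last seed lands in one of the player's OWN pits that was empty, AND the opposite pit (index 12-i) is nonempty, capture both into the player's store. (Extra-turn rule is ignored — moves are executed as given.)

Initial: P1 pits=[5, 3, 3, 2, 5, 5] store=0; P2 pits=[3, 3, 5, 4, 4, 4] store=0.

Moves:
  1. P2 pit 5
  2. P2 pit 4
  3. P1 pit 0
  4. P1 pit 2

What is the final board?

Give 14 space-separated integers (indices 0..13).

Move 1: P2 pit5 -> P1=[6,4,4,2,5,5](0) P2=[3,3,5,4,4,0](1)
Move 2: P2 pit4 -> P1=[7,5,4,2,5,5](0) P2=[3,3,5,4,0,1](2)
Move 3: P1 pit0 -> P1=[0,6,5,3,6,6](1) P2=[4,3,5,4,0,1](2)
Move 4: P1 pit2 -> P1=[0,6,0,4,7,7](2) P2=[5,3,5,4,0,1](2)

Answer: 0 6 0 4 7 7 2 5 3 5 4 0 1 2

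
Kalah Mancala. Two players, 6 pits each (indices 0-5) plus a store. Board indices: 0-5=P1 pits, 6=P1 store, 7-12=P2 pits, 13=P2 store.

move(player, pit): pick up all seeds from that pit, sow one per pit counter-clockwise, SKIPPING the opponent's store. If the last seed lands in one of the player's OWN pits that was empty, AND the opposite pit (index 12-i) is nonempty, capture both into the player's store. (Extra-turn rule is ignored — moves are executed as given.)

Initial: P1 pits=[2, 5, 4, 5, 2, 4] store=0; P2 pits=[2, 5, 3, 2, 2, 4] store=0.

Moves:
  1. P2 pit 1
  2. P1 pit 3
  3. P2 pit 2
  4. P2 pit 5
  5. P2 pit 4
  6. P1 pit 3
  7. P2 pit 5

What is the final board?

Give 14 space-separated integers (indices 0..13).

Move 1: P2 pit1 -> P1=[2,5,4,5,2,4](0) P2=[2,0,4,3,3,5](1)
Move 2: P1 pit3 -> P1=[2,5,4,0,3,5](1) P2=[3,1,4,3,3,5](1)
Move 3: P2 pit2 -> P1=[2,5,4,0,3,5](1) P2=[3,1,0,4,4,6](2)
Move 4: P2 pit5 -> P1=[3,6,5,1,4,5](1) P2=[3,1,0,4,4,0](3)
Move 5: P2 pit4 -> P1=[4,7,5,1,4,5](1) P2=[3,1,0,4,0,1](4)
Move 6: P1 pit3 -> P1=[4,7,5,0,5,5](1) P2=[3,1,0,4,0,1](4)
Move 7: P2 pit5 -> P1=[4,7,5,0,5,5](1) P2=[3,1,0,4,0,0](5)

Answer: 4 7 5 0 5 5 1 3 1 0 4 0 0 5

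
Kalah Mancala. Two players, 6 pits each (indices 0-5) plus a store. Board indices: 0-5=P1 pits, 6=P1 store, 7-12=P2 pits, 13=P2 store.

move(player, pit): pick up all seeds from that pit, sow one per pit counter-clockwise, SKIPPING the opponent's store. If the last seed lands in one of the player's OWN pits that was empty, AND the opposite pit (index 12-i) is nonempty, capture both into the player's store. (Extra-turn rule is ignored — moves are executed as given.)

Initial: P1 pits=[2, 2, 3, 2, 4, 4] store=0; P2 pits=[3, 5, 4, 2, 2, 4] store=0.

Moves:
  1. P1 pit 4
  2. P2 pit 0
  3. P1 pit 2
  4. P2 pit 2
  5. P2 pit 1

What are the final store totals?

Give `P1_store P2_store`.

Move 1: P1 pit4 -> P1=[2,2,3,2,0,5](1) P2=[4,6,4,2,2,4](0)
Move 2: P2 pit0 -> P1=[2,2,3,2,0,5](1) P2=[0,7,5,3,3,4](0)
Move 3: P1 pit2 -> P1=[2,2,0,3,1,6](1) P2=[0,7,5,3,3,4](0)
Move 4: P2 pit2 -> P1=[3,2,0,3,1,6](1) P2=[0,7,0,4,4,5](1)
Move 5: P2 pit1 -> P1=[4,3,0,3,1,6](1) P2=[0,0,1,5,5,6](2)

Answer: 1 2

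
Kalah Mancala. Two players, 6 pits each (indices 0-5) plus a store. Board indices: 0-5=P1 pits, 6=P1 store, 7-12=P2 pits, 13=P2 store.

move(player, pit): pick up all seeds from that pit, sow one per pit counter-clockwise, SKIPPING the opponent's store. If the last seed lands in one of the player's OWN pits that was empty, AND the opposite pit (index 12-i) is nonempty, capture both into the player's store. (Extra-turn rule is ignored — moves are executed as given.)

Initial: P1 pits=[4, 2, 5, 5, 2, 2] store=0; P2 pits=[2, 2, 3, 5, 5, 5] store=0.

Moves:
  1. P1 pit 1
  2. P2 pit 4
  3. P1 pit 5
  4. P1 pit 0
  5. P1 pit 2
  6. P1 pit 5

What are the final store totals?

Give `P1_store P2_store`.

Move 1: P1 pit1 -> P1=[4,0,6,6,2,2](0) P2=[2,2,3,5,5,5](0)
Move 2: P2 pit4 -> P1=[5,1,7,6,2,2](0) P2=[2,2,3,5,0,6](1)
Move 3: P1 pit5 -> P1=[5,1,7,6,2,0](1) P2=[3,2,3,5,0,6](1)
Move 4: P1 pit0 -> P1=[0,2,8,7,3,0](5) P2=[0,2,3,5,0,6](1)
Move 5: P1 pit2 -> P1=[0,2,0,8,4,1](6) P2=[1,3,4,6,0,6](1)
Move 6: P1 pit5 -> P1=[0,2,0,8,4,0](7) P2=[1,3,4,6,0,6](1)

Answer: 7 1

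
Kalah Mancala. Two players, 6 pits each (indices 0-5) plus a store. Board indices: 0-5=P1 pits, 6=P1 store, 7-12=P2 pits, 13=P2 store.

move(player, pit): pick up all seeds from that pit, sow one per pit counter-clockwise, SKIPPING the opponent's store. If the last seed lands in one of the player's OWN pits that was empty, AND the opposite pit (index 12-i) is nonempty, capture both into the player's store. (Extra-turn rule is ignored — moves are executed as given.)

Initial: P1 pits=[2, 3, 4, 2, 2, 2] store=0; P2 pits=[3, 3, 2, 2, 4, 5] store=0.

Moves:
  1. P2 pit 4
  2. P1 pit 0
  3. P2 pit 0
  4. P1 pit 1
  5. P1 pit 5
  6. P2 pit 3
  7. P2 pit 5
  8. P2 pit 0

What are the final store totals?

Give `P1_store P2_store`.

Move 1: P2 pit4 -> P1=[3,4,4,2,2,2](0) P2=[3,3,2,2,0,6](1)
Move 2: P1 pit0 -> P1=[0,5,5,3,2,2](0) P2=[3,3,2,2,0,6](1)
Move 3: P2 pit0 -> P1=[0,5,5,3,2,2](0) P2=[0,4,3,3,0,6](1)
Move 4: P1 pit1 -> P1=[0,0,6,4,3,3](1) P2=[0,4,3,3,0,6](1)
Move 5: P1 pit5 -> P1=[0,0,6,4,3,0](2) P2=[1,5,3,3,0,6](1)
Move 6: P2 pit3 -> P1=[0,0,6,4,3,0](2) P2=[1,5,3,0,1,7](2)
Move 7: P2 pit5 -> P1=[1,1,7,5,4,1](2) P2=[1,5,3,0,1,0](3)
Move 8: P2 pit0 -> P1=[1,1,7,5,4,1](2) P2=[0,6,3,0,1,0](3)

Answer: 2 3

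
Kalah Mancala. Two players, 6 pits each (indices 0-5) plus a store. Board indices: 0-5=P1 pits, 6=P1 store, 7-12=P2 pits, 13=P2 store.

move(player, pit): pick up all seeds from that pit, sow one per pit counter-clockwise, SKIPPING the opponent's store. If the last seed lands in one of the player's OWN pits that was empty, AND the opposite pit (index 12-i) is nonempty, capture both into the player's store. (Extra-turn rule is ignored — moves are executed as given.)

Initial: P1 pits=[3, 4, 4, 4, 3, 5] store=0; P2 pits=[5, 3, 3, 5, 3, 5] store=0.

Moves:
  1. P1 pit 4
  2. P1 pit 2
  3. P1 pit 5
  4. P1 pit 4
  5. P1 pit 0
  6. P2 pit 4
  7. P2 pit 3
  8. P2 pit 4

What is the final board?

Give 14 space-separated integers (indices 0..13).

Answer: 2 7 2 6 0 0 11 0 4 4 0 0 9 2

Derivation:
Move 1: P1 pit4 -> P1=[3,4,4,4,0,6](1) P2=[6,3,3,5,3,5](0)
Move 2: P1 pit2 -> P1=[3,4,0,5,1,7](2) P2=[6,3,3,5,3,5](0)
Move 3: P1 pit5 -> P1=[3,4,0,5,1,0](3) P2=[7,4,4,6,4,6](0)
Move 4: P1 pit4 -> P1=[3,4,0,5,0,0](11) P2=[0,4,4,6,4,6](0)
Move 5: P1 pit0 -> P1=[0,5,1,6,0,0](11) P2=[0,4,4,6,4,6](0)
Move 6: P2 pit4 -> P1=[1,6,1,6,0,0](11) P2=[0,4,4,6,0,7](1)
Move 7: P2 pit3 -> P1=[2,7,2,6,0,0](11) P2=[0,4,4,0,1,8](2)
Move 8: P2 pit4 -> P1=[2,7,2,6,0,0](11) P2=[0,4,4,0,0,9](2)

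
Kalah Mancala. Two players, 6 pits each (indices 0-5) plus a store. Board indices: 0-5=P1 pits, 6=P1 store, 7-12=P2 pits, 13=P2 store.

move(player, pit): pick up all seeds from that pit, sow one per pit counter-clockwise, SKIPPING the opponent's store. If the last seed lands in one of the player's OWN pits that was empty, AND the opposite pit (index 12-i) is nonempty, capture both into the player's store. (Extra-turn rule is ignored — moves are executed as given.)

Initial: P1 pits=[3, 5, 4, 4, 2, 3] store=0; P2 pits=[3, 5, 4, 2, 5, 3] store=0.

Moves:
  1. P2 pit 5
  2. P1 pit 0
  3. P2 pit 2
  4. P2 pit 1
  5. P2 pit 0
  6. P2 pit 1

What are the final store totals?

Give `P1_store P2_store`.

Move 1: P2 pit5 -> P1=[4,6,4,4,2,3](0) P2=[3,5,4,2,5,0](1)
Move 2: P1 pit0 -> P1=[0,7,5,5,3,3](0) P2=[3,5,4,2,5,0](1)
Move 3: P2 pit2 -> P1=[0,7,5,5,3,3](0) P2=[3,5,0,3,6,1](2)
Move 4: P2 pit1 -> P1=[0,7,5,5,3,3](0) P2=[3,0,1,4,7,2](3)
Move 5: P2 pit0 -> P1=[0,7,5,5,3,3](0) P2=[0,1,2,5,7,2](3)
Move 6: P2 pit1 -> P1=[0,7,5,5,3,3](0) P2=[0,0,3,5,7,2](3)

Answer: 0 3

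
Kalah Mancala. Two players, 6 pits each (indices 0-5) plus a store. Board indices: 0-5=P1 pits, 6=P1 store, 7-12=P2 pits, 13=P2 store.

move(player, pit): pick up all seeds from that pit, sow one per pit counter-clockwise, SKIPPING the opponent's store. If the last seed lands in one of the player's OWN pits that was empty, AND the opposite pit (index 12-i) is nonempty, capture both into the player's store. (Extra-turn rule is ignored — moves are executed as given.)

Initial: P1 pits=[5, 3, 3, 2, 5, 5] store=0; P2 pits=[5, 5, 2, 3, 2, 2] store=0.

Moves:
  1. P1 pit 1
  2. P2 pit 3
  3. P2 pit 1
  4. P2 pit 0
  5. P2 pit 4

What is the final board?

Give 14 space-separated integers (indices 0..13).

Answer: 6 1 5 3 6 5 0 0 1 4 2 0 6 3

Derivation:
Move 1: P1 pit1 -> P1=[5,0,4,3,6,5](0) P2=[5,5,2,3,2,2](0)
Move 2: P2 pit3 -> P1=[5,0,4,3,6,5](0) P2=[5,5,2,0,3,3](1)
Move 3: P2 pit1 -> P1=[5,0,4,3,6,5](0) P2=[5,0,3,1,4,4](2)
Move 4: P2 pit0 -> P1=[5,0,4,3,6,5](0) P2=[0,1,4,2,5,5](2)
Move 5: P2 pit4 -> P1=[6,1,5,3,6,5](0) P2=[0,1,4,2,0,6](3)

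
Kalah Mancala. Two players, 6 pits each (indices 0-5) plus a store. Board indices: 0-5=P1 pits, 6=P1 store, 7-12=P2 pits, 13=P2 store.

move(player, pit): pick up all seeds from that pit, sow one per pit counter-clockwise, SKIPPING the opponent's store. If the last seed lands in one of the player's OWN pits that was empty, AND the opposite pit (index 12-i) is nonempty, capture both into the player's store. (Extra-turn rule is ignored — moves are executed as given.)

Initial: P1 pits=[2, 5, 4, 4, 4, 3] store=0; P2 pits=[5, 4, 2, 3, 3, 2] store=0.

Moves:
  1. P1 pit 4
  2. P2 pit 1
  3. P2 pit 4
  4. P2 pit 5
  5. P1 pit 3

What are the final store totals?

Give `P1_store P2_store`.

Move 1: P1 pit4 -> P1=[2,5,4,4,0,4](1) P2=[6,5,2,3,3,2](0)
Move 2: P2 pit1 -> P1=[2,5,4,4,0,4](1) P2=[6,0,3,4,4,3](1)
Move 3: P2 pit4 -> P1=[3,6,4,4,0,4](1) P2=[6,0,3,4,0,4](2)
Move 4: P2 pit5 -> P1=[4,7,5,4,0,4](1) P2=[6,0,3,4,0,0](3)
Move 5: P1 pit3 -> P1=[4,7,5,0,1,5](2) P2=[7,0,3,4,0,0](3)

Answer: 2 3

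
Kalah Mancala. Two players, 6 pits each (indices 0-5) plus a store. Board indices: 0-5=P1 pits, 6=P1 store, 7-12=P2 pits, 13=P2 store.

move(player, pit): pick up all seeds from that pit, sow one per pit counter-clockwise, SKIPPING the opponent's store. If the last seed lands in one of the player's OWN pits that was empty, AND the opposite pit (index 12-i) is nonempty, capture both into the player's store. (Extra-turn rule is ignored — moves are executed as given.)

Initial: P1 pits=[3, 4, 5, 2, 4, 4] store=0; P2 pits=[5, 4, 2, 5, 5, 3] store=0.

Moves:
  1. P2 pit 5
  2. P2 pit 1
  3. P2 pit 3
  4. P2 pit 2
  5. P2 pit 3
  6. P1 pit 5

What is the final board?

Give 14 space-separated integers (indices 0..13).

Move 1: P2 pit5 -> P1=[4,5,5,2,4,4](0) P2=[5,4,2,5,5,0](1)
Move 2: P2 pit1 -> P1=[0,5,5,2,4,4](0) P2=[5,0,3,6,6,0](6)
Move 3: P2 pit3 -> P1=[1,6,6,2,4,4](0) P2=[5,0,3,0,7,1](7)
Move 4: P2 pit2 -> P1=[1,6,6,2,4,4](0) P2=[5,0,0,1,8,2](7)
Move 5: P2 pit3 -> P1=[1,6,6,2,4,4](0) P2=[5,0,0,0,9,2](7)
Move 6: P1 pit5 -> P1=[1,6,6,2,4,0](1) P2=[6,1,1,0,9,2](7)

Answer: 1 6 6 2 4 0 1 6 1 1 0 9 2 7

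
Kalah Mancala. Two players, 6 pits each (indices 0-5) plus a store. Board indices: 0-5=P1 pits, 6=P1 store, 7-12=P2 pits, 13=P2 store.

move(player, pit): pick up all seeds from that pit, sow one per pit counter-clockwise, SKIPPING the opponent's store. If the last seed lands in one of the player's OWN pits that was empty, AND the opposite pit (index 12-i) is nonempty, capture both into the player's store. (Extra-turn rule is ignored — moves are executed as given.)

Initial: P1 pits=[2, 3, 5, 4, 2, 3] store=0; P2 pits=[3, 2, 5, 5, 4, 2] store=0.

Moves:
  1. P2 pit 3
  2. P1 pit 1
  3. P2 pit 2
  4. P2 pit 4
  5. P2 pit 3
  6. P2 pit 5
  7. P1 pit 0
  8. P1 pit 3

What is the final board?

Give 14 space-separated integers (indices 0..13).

Answer: 0 2 9 0 5 6 2 4 3 1 1 1 0 6

Derivation:
Move 1: P2 pit3 -> P1=[3,4,5,4,2,3](0) P2=[3,2,5,0,5,3](1)
Move 2: P1 pit1 -> P1=[3,0,6,5,3,4](0) P2=[3,2,5,0,5,3](1)
Move 3: P2 pit2 -> P1=[4,0,6,5,3,4](0) P2=[3,2,0,1,6,4](2)
Move 4: P2 pit4 -> P1=[5,1,7,6,3,4](0) P2=[3,2,0,1,0,5](3)
Move 5: P2 pit3 -> P1=[5,0,7,6,3,4](0) P2=[3,2,0,0,0,5](5)
Move 6: P2 pit5 -> P1=[6,1,8,7,3,4](0) P2=[3,2,0,0,0,0](6)
Move 7: P1 pit0 -> P1=[0,2,9,8,4,5](1) P2=[3,2,0,0,0,0](6)
Move 8: P1 pit3 -> P1=[0,2,9,0,5,6](2) P2=[4,3,1,1,1,0](6)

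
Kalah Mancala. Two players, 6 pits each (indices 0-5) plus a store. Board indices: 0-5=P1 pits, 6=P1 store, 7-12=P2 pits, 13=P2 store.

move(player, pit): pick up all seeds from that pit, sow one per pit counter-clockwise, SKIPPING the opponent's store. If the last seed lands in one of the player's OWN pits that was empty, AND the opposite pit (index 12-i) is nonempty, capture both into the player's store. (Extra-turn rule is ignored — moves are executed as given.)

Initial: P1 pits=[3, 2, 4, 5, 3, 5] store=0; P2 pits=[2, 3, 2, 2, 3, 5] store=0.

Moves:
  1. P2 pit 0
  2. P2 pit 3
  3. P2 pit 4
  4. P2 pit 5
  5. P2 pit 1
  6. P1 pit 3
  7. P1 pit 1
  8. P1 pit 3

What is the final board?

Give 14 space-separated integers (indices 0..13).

Answer: 0 0 6 0 7 8 1 1 1 5 1 1 0 8

Derivation:
Move 1: P2 pit0 -> P1=[3,2,4,5,3,5](0) P2=[0,4,3,2,3,5](0)
Move 2: P2 pit3 -> P1=[3,2,4,5,3,5](0) P2=[0,4,3,0,4,6](0)
Move 3: P2 pit4 -> P1=[4,3,4,5,3,5](0) P2=[0,4,3,0,0,7](1)
Move 4: P2 pit5 -> P1=[5,4,5,6,4,6](0) P2=[0,4,3,0,0,0](2)
Move 5: P2 pit1 -> P1=[0,4,5,6,4,6](0) P2=[0,0,4,1,1,0](8)
Move 6: P1 pit3 -> P1=[0,4,5,0,5,7](1) P2=[1,1,5,1,1,0](8)
Move 7: P1 pit1 -> P1=[0,0,6,1,6,8](1) P2=[1,1,5,1,1,0](8)
Move 8: P1 pit3 -> P1=[0,0,6,0,7,8](1) P2=[1,1,5,1,1,0](8)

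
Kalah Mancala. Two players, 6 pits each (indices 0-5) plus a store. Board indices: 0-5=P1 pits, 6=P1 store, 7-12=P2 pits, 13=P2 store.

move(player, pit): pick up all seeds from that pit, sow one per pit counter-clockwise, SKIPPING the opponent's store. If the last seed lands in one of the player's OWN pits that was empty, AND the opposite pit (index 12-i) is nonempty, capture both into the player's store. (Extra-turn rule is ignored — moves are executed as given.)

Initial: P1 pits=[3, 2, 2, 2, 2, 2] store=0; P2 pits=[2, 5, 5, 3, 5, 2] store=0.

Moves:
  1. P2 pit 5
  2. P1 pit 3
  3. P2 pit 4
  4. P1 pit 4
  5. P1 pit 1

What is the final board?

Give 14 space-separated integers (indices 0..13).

Answer: 5 0 4 1 0 4 7 3 0 5 3 0 1 2

Derivation:
Move 1: P2 pit5 -> P1=[4,2,2,2,2,2](0) P2=[2,5,5,3,5,0](1)
Move 2: P1 pit3 -> P1=[4,2,2,0,3,3](0) P2=[2,5,5,3,5,0](1)
Move 3: P2 pit4 -> P1=[5,3,3,0,3,3](0) P2=[2,5,5,3,0,1](2)
Move 4: P1 pit4 -> P1=[5,3,3,0,0,4](1) P2=[3,5,5,3,0,1](2)
Move 5: P1 pit1 -> P1=[5,0,4,1,0,4](7) P2=[3,0,5,3,0,1](2)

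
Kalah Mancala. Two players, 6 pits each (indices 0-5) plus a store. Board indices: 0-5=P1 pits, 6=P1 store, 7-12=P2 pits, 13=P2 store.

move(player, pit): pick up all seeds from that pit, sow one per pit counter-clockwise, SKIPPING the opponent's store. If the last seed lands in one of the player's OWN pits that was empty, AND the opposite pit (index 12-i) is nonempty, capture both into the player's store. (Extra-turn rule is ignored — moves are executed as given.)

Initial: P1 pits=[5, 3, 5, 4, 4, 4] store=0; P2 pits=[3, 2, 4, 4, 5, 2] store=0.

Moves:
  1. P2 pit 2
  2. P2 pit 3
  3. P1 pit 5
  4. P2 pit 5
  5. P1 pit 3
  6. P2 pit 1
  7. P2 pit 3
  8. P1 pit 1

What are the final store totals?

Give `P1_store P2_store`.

Move 1: P2 pit2 -> P1=[5,3,5,4,4,4](0) P2=[3,2,0,5,6,3](1)
Move 2: P2 pit3 -> P1=[6,4,5,4,4,4](0) P2=[3,2,0,0,7,4](2)
Move 3: P1 pit5 -> P1=[6,4,5,4,4,0](1) P2=[4,3,1,0,7,4](2)
Move 4: P2 pit5 -> P1=[7,5,6,4,4,0](1) P2=[4,3,1,0,7,0](3)
Move 5: P1 pit3 -> P1=[7,5,6,0,5,1](2) P2=[5,3,1,0,7,0](3)
Move 6: P2 pit1 -> P1=[7,5,6,0,5,1](2) P2=[5,0,2,1,8,0](3)
Move 7: P2 pit3 -> P1=[7,5,6,0,5,1](2) P2=[5,0,2,0,9,0](3)
Move 8: P1 pit1 -> P1=[7,0,7,1,6,2](3) P2=[5,0,2,0,9,0](3)

Answer: 3 3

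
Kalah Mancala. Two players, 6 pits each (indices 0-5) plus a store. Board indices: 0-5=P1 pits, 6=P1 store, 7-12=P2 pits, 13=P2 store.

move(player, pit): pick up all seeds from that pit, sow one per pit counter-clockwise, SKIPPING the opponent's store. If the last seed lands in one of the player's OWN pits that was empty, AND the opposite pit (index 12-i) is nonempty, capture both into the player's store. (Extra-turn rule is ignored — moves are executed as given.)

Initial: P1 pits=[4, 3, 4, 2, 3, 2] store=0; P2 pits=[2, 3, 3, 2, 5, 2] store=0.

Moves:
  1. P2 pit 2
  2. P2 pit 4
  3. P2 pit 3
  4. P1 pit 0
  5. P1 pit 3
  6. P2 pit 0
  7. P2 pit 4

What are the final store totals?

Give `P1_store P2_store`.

Answer: 1 9

Derivation:
Move 1: P2 pit2 -> P1=[4,3,4,2,3,2](0) P2=[2,3,0,3,6,3](0)
Move 2: P2 pit4 -> P1=[5,4,5,3,3,2](0) P2=[2,3,0,3,0,4](1)
Move 3: P2 pit3 -> P1=[5,4,5,3,3,2](0) P2=[2,3,0,0,1,5](2)
Move 4: P1 pit0 -> P1=[0,5,6,4,4,3](0) P2=[2,3,0,0,1,5](2)
Move 5: P1 pit3 -> P1=[0,5,6,0,5,4](1) P2=[3,3,0,0,1,5](2)
Move 6: P2 pit0 -> P1=[0,5,0,0,5,4](1) P2=[0,4,1,0,1,5](9)
Move 7: P2 pit4 -> P1=[0,5,0,0,5,4](1) P2=[0,4,1,0,0,6](9)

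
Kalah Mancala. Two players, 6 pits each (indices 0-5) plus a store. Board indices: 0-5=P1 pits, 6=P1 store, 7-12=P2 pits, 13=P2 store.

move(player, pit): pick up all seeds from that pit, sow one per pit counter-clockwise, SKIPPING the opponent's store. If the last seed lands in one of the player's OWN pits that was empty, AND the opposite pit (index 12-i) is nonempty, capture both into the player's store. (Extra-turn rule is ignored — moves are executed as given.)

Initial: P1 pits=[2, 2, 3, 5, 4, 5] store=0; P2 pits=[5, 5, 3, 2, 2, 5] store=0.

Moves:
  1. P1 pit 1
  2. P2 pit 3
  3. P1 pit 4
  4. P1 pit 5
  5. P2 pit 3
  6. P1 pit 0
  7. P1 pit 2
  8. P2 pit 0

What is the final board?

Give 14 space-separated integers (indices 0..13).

Move 1: P1 pit1 -> P1=[2,0,4,6,4,5](0) P2=[5,5,3,2,2,5](0)
Move 2: P2 pit3 -> P1=[2,0,4,6,4,5](0) P2=[5,5,3,0,3,6](0)
Move 3: P1 pit4 -> P1=[2,0,4,6,0,6](1) P2=[6,6,3,0,3,6](0)
Move 4: P1 pit5 -> P1=[2,0,4,6,0,0](2) P2=[7,7,4,1,4,6](0)
Move 5: P2 pit3 -> P1=[2,0,4,6,0,0](2) P2=[7,7,4,0,5,6](0)
Move 6: P1 pit0 -> P1=[0,1,5,6,0,0](2) P2=[7,7,4,0,5,6](0)
Move 7: P1 pit2 -> P1=[0,1,0,7,1,1](3) P2=[8,7,4,0,5,6](0)
Move 8: P2 pit0 -> P1=[1,2,0,7,1,1](3) P2=[0,8,5,1,6,7](1)

Answer: 1 2 0 7 1 1 3 0 8 5 1 6 7 1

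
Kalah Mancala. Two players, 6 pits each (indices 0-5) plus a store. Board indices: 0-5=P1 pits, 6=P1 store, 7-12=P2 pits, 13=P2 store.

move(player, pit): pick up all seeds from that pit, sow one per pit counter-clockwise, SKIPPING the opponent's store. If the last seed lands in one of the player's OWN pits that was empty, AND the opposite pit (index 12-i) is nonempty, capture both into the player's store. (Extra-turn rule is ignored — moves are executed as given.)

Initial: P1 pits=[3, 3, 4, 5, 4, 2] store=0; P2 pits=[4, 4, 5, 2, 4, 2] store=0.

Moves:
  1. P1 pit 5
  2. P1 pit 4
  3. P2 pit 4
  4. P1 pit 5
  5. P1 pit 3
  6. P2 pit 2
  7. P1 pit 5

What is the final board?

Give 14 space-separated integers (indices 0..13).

Answer: 5 4 4 0 1 0 5 7 6 0 3 1 4 2

Derivation:
Move 1: P1 pit5 -> P1=[3,3,4,5,4,0](1) P2=[5,4,5,2,4,2](0)
Move 2: P1 pit4 -> P1=[3,3,4,5,0,1](2) P2=[6,5,5,2,4,2](0)
Move 3: P2 pit4 -> P1=[4,4,4,5,0,1](2) P2=[6,5,5,2,0,3](1)
Move 4: P1 pit5 -> P1=[4,4,4,5,0,0](3) P2=[6,5,5,2,0,3](1)
Move 5: P1 pit3 -> P1=[4,4,4,0,1,1](4) P2=[7,6,5,2,0,3](1)
Move 6: P2 pit2 -> P1=[5,4,4,0,1,1](4) P2=[7,6,0,3,1,4](2)
Move 7: P1 pit5 -> P1=[5,4,4,0,1,0](5) P2=[7,6,0,3,1,4](2)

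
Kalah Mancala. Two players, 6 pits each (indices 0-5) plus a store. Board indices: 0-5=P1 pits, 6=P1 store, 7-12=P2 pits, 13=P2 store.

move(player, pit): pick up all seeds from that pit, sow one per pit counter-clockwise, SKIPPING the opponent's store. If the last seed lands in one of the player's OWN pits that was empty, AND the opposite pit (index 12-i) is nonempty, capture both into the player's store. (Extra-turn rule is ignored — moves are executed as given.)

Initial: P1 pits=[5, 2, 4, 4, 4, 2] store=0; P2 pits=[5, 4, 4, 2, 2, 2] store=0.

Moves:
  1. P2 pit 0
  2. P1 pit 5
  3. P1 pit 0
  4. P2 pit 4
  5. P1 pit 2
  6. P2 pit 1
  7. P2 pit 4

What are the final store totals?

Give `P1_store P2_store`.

Answer: 4 2

Derivation:
Move 1: P2 pit0 -> P1=[5,2,4,4,4,2](0) P2=[0,5,5,3,3,3](0)
Move 2: P1 pit5 -> P1=[5,2,4,4,4,0](1) P2=[1,5,5,3,3,3](0)
Move 3: P1 pit0 -> P1=[0,3,5,5,5,0](3) P2=[0,5,5,3,3,3](0)
Move 4: P2 pit4 -> P1=[1,3,5,5,5,0](3) P2=[0,5,5,3,0,4](1)
Move 5: P1 pit2 -> P1=[1,3,0,6,6,1](4) P2=[1,5,5,3,0,4](1)
Move 6: P2 pit1 -> P1=[1,3,0,6,6,1](4) P2=[1,0,6,4,1,5](2)
Move 7: P2 pit4 -> P1=[1,3,0,6,6,1](4) P2=[1,0,6,4,0,6](2)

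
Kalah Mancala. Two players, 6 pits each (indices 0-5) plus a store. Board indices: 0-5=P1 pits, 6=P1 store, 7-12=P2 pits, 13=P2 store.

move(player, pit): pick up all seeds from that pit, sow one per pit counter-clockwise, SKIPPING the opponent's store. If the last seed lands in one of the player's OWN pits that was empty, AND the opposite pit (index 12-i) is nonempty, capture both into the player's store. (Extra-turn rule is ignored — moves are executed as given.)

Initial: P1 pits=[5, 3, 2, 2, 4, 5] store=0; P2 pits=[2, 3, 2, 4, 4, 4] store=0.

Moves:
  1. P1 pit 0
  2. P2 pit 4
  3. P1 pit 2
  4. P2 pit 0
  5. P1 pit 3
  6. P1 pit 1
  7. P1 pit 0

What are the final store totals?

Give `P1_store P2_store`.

Move 1: P1 pit0 -> P1=[0,4,3,3,5,6](0) P2=[2,3,2,4,4,4](0)
Move 2: P2 pit4 -> P1=[1,5,3,3,5,6](0) P2=[2,3,2,4,0,5](1)
Move 3: P1 pit2 -> P1=[1,5,0,4,6,7](0) P2=[2,3,2,4,0,5](1)
Move 4: P2 pit0 -> P1=[1,5,0,4,6,7](0) P2=[0,4,3,4,0,5](1)
Move 5: P1 pit3 -> P1=[1,5,0,0,7,8](1) P2=[1,4,3,4,0,5](1)
Move 6: P1 pit1 -> P1=[1,0,1,1,8,9](2) P2=[1,4,3,4,0,5](1)
Move 7: P1 pit0 -> P1=[0,1,1,1,8,9](2) P2=[1,4,3,4,0,5](1)

Answer: 2 1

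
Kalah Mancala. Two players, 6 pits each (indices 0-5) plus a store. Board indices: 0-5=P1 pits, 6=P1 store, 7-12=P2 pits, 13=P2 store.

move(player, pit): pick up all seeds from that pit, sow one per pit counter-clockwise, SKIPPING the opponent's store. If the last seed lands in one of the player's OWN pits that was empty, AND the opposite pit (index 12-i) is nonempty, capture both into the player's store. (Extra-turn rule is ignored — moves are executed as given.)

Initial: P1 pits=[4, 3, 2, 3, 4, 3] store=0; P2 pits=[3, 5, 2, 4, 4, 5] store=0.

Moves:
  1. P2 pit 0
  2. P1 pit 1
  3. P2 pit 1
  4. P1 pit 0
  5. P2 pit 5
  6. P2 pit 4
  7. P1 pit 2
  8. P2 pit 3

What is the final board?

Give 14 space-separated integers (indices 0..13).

Move 1: P2 pit0 -> P1=[4,3,2,3,4,3](0) P2=[0,6,3,5,4,5](0)
Move 2: P1 pit1 -> P1=[4,0,3,4,5,3](0) P2=[0,6,3,5,4,5](0)
Move 3: P2 pit1 -> P1=[5,0,3,4,5,3](0) P2=[0,0,4,6,5,6](1)
Move 4: P1 pit0 -> P1=[0,1,4,5,6,4](0) P2=[0,0,4,6,5,6](1)
Move 5: P2 pit5 -> P1=[1,2,5,6,7,4](0) P2=[0,0,4,6,5,0](2)
Move 6: P2 pit4 -> P1=[2,3,6,6,7,4](0) P2=[0,0,4,6,0,1](3)
Move 7: P1 pit2 -> P1=[2,3,0,7,8,5](1) P2=[1,1,4,6,0,1](3)
Move 8: P2 pit3 -> P1=[3,4,1,7,8,5](1) P2=[1,1,4,0,1,2](4)

Answer: 3 4 1 7 8 5 1 1 1 4 0 1 2 4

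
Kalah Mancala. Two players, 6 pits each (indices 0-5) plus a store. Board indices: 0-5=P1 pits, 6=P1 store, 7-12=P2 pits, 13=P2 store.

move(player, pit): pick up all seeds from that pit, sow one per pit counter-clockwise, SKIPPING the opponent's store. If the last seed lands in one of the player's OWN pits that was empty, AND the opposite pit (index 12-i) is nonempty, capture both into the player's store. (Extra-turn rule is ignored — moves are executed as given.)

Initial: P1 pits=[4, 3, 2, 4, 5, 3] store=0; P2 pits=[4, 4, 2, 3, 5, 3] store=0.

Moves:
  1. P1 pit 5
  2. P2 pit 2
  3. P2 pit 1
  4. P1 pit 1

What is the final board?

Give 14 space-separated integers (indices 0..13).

Move 1: P1 pit5 -> P1=[4,3,2,4,5,0](1) P2=[5,5,2,3,5,3](0)
Move 2: P2 pit2 -> P1=[4,3,2,4,5,0](1) P2=[5,5,0,4,6,3](0)
Move 3: P2 pit1 -> P1=[4,3,2,4,5,0](1) P2=[5,0,1,5,7,4](1)
Move 4: P1 pit1 -> P1=[4,0,3,5,6,0](1) P2=[5,0,1,5,7,4](1)

Answer: 4 0 3 5 6 0 1 5 0 1 5 7 4 1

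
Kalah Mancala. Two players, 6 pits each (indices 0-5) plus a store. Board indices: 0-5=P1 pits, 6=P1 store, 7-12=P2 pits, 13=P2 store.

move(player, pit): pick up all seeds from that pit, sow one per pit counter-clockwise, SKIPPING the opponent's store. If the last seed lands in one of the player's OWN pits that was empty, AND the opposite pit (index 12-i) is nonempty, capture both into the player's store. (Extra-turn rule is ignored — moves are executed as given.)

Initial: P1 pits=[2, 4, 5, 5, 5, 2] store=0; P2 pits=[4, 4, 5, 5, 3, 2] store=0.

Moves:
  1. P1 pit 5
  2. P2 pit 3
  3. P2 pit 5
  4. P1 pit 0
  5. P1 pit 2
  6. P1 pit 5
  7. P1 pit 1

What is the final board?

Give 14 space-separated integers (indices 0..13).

Answer: 0 0 1 8 8 1 4 7 6 5 0 4 0 2

Derivation:
Move 1: P1 pit5 -> P1=[2,4,5,5,5,0](1) P2=[5,4,5,5,3,2](0)
Move 2: P2 pit3 -> P1=[3,5,5,5,5,0](1) P2=[5,4,5,0,4,3](1)
Move 3: P2 pit5 -> P1=[4,6,5,5,5,0](1) P2=[5,4,5,0,4,0](2)
Move 4: P1 pit0 -> P1=[0,7,6,6,6,0](1) P2=[5,4,5,0,4,0](2)
Move 5: P1 pit2 -> P1=[0,7,0,7,7,1](2) P2=[6,5,5,0,4,0](2)
Move 6: P1 pit5 -> P1=[0,7,0,7,7,0](3) P2=[6,5,5,0,4,0](2)
Move 7: P1 pit1 -> P1=[0,0,1,8,8,1](4) P2=[7,6,5,0,4,0](2)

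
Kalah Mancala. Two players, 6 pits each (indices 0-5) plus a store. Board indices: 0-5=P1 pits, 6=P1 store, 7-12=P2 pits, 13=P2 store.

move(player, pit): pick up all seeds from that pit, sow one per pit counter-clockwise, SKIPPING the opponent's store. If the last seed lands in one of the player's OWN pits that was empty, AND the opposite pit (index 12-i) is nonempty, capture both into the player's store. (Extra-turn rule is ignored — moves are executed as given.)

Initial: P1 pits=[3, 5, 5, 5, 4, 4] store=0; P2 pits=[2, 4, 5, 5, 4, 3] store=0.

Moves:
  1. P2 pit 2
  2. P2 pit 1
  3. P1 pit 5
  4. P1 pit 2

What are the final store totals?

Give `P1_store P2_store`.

Answer: 2 1

Derivation:
Move 1: P2 pit2 -> P1=[4,5,5,5,4,4](0) P2=[2,4,0,6,5,4](1)
Move 2: P2 pit1 -> P1=[4,5,5,5,4,4](0) P2=[2,0,1,7,6,5](1)
Move 3: P1 pit5 -> P1=[4,5,5,5,4,0](1) P2=[3,1,2,7,6,5](1)
Move 4: P1 pit2 -> P1=[4,5,0,6,5,1](2) P2=[4,1,2,7,6,5](1)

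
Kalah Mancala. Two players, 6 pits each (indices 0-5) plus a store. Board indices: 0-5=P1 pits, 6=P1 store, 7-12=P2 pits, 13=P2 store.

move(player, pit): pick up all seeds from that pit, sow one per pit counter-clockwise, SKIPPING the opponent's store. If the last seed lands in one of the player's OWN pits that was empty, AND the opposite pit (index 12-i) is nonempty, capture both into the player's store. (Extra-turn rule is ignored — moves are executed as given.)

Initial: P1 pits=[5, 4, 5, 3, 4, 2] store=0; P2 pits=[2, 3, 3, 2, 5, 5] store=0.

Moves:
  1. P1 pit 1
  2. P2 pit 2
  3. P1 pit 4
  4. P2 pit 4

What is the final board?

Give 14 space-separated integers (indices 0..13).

Answer: 6 1 7 5 0 4 1 3 4 1 3 0 7 1

Derivation:
Move 1: P1 pit1 -> P1=[5,0,6,4,5,3](0) P2=[2,3,3,2,5,5](0)
Move 2: P2 pit2 -> P1=[5,0,6,4,5,3](0) P2=[2,3,0,3,6,6](0)
Move 3: P1 pit4 -> P1=[5,0,6,4,0,4](1) P2=[3,4,1,3,6,6](0)
Move 4: P2 pit4 -> P1=[6,1,7,5,0,4](1) P2=[3,4,1,3,0,7](1)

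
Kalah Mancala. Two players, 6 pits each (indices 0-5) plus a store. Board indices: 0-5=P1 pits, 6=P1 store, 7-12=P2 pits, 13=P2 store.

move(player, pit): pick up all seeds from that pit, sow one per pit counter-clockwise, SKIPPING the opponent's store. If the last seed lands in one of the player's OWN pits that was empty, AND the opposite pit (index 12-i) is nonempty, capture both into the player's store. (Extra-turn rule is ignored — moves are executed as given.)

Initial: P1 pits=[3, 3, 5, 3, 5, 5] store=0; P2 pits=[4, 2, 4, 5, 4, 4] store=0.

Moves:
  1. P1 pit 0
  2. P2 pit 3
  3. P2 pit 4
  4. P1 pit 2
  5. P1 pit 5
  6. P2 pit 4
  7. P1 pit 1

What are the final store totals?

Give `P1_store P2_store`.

Move 1: P1 pit0 -> P1=[0,4,6,4,5,5](0) P2=[4,2,4,5,4,4](0)
Move 2: P2 pit3 -> P1=[1,5,6,4,5,5](0) P2=[4,2,4,0,5,5](1)
Move 3: P2 pit4 -> P1=[2,6,7,4,5,5](0) P2=[4,2,4,0,0,6](2)
Move 4: P1 pit2 -> P1=[2,6,0,5,6,6](1) P2=[5,3,5,0,0,6](2)
Move 5: P1 pit5 -> P1=[2,6,0,5,6,0](2) P2=[6,4,6,1,1,6](2)
Move 6: P2 pit4 -> P1=[2,6,0,5,6,0](2) P2=[6,4,6,1,0,7](2)
Move 7: P1 pit1 -> P1=[2,0,1,6,7,1](3) P2=[7,4,6,1,0,7](2)

Answer: 3 2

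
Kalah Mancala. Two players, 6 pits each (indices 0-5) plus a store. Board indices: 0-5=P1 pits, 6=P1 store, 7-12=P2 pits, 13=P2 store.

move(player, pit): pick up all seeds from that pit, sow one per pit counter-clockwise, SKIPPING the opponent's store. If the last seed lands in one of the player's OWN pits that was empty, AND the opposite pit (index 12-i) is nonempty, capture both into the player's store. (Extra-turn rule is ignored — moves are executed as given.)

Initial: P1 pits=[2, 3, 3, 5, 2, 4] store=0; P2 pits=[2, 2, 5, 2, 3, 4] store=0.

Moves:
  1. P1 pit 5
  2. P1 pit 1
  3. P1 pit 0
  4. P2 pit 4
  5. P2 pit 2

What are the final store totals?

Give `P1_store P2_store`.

Answer: 1 2

Derivation:
Move 1: P1 pit5 -> P1=[2,3,3,5,2,0](1) P2=[3,3,6,2,3,4](0)
Move 2: P1 pit1 -> P1=[2,0,4,6,3,0](1) P2=[3,3,6,2,3,4](0)
Move 3: P1 pit0 -> P1=[0,1,5,6,3,0](1) P2=[3,3,6,2,3,4](0)
Move 4: P2 pit4 -> P1=[1,1,5,6,3,0](1) P2=[3,3,6,2,0,5](1)
Move 5: P2 pit2 -> P1=[2,2,5,6,3,0](1) P2=[3,3,0,3,1,6](2)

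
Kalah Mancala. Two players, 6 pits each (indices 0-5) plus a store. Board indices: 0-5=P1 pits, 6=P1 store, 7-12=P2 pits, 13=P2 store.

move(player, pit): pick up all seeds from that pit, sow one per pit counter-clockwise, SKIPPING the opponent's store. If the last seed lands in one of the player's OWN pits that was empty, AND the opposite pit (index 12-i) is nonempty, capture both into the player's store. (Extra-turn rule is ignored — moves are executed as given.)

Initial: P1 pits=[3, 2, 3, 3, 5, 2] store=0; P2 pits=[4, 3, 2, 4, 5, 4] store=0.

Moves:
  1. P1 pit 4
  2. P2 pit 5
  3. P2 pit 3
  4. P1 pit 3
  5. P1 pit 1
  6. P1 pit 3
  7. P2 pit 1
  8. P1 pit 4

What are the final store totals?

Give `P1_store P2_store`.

Move 1: P1 pit4 -> P1=[3,2,3,3,0,3](1) P2=[5,4,3,4,5,4](0)
Move 2: P2 pit5 -> P1=[4,3,4,3,0,3](1) P2=[5,4,3,4,5,0](1)
Move 3: P2 pit3 -> P1=[5,3,4,3,0,3](1) P2=[5,4,3,0,6,1](2)
Move 4: P1 pit3 -> P1=[5,3,4,0,1,4](2) P2=[5,4,3,0,6,1](2)
Move 5: P1 pit1 -> P1=[5,0,5,1,2,4](2) P2=[5,4,3,0,6,1](2)
Move 6: P1 pit3 -> P1=[5,0,5,0,3,4](2) P2=[5,4,3,0,6,1](2)
Move 7: P2 pit1 -> P1=[5,0,5,0,3,4](2) P2=[5,0,4,1,7,2](2)
Move 8: P1 pit4 -> P1=[5,0,5,0,0,5](3) P2=[6,0,4,1,7,2](2)

Answer: 3 2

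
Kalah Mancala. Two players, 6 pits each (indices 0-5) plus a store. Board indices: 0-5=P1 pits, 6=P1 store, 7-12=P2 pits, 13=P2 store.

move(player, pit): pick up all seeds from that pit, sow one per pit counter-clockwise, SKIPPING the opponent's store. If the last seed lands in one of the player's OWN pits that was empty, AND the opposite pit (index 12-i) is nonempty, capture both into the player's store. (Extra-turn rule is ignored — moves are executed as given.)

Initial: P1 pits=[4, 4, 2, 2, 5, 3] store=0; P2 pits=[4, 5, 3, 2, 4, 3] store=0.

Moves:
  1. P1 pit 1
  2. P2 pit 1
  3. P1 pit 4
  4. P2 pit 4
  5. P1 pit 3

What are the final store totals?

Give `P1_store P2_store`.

Answer: 2 2

Derivation:
Move 1: P1 pit1 -> P1=[4,0,3,3,6,4](0) P2=[4,5,3,2,4,3](0)
Move 2: P2 pit1 -> P1=[4,0,3,3,6,4](0) P2=[4,0,4,3,5,4](1)
Move 3: P1 pit4 -> P1=[4,0,3,3,0,5](1) P2=[5,1,5,4,5,4](1)
Move 4: P2 pit4 -> P1=[5,1,4,3,0,5](1) P2=[5,1,5,4,0,5](2)
Move 5: P1 pit3 -> P1=[5,1,4,0,1,6](2) P2=[5,1,5,4,0,5](2)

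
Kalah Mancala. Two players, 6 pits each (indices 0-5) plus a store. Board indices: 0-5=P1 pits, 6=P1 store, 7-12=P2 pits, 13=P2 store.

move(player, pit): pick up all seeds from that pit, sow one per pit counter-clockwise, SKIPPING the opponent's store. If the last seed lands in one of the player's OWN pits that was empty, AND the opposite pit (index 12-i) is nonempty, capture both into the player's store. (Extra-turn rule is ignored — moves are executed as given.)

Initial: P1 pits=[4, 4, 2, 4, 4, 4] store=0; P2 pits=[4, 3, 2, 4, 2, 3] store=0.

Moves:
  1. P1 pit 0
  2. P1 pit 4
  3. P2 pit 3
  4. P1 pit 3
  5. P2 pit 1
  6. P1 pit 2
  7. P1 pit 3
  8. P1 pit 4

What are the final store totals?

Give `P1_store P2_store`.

Answer: 3 2

Derivation:
Move 1: P1 pit0 -> P1=[0,5,3,5,5,4](0) P2=[4,3,2,4,2,3](0)
Move 2: P1 pit4 -> P1=[0,5,3,5,0,5](1) P2=[5,4,3,4,2,3](0)
Move 3: P2 pit3 -> P1=[1,5,3,5,0,5](1) P2=[5,4,3,0,3,4](1)
Move 4: P1 pit3 -> P1=[1,5,3,0,1,6](2) P2=[6,5,3,0,3,4](1)
Move 5: P2 pit1 -> P1=[1,5,3,0,1,6](2) P2=[6,0,4,1,4,5](2)
Move 6: P1 pit2 -> P1=[1,5,0,1,2,7](2) P2=[6,0,4,1,4,5](2)
Move 7: P1 pit3 -> P1=[1,5,0,0,3,7](2) P2=[6,0,4,1,4,5](2)
Move 8: P1 pit4 -> P1=[1,5,0,0,0,8](3) P2=[7,0,4,1,4,5](2)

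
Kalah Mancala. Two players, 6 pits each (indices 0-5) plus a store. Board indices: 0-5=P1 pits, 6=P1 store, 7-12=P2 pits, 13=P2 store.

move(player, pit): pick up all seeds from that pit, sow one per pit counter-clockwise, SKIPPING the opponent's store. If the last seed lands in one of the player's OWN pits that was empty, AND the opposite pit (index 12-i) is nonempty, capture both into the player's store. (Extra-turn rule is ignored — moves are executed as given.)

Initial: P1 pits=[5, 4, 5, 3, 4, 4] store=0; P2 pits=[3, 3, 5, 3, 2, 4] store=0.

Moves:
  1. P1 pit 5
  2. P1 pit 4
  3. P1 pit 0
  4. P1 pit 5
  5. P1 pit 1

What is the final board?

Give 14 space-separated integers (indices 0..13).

Move 1: P1 pit5 -> P1=[5,4,5,3,4,0](1) P2=[4,4,6,3,2,4](0)
Move 2: P1 pit4 -> P1=[5,4,5,3,0,1](2) P2=[5,5,6,3,2,4](0)
Move 3: P1 pit0 -> P1=[0,5,6,4,1,2](2) P2=[5,5,6,3,2,4](0)
Move 4: P1 pit5 -> P1=[0,5,6,4,1,0](3) P2=[6,5,6,3,2,4](0)
Move 5: P1 pit1 -> P1=[0,0,7,5,2,1](4) P2=[6,5,6,3,2,4](0)

Answer: 0 0 7 5 2 1 4 6 5 6 3 2 4 0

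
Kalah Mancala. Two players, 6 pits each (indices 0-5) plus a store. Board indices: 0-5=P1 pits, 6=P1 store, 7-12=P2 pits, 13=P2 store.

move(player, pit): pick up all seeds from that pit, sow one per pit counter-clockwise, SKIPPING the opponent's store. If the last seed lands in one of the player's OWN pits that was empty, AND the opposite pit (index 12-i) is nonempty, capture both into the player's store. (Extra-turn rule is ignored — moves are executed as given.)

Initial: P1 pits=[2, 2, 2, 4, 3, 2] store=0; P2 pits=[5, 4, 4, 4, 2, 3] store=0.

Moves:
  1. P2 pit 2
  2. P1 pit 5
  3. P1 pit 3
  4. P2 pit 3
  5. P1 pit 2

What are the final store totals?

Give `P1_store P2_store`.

Move 1: P2 pit2 -> P1=[2,2,2,4,3,2](0) P2=[5,4,0,5,3,4](1)
Move 2: P1 pit5 -> P1=[2,2,2,4,3,0](1) P2=[6,4,0,5,3,4](1)
Move 3: P1 pit3 -> P1=[2,2,2,0,4,1](2) P2=[7,4,0,5,3,4](1)
Move 4: P2 pit3 -> P1=[3,3,2,0,4,1](2) P2=[7,4,0,0,4,5](2)
Move 5: P1 pit2 -> P1=[3,3,0,1,5,1](2) P2=[7,4,0,0,4,5](2)

Answer: 2 2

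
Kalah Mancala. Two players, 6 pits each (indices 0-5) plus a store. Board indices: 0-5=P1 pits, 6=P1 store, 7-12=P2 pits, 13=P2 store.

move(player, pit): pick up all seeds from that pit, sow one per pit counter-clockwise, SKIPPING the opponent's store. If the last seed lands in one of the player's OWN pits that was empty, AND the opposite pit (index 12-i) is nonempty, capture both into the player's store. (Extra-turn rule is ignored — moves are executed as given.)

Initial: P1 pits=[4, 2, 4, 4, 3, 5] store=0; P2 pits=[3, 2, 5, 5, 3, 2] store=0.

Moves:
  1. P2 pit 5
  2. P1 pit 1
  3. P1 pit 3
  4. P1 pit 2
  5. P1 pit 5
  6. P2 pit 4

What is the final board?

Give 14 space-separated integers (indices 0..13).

Move 1: P2 pit5 -> P1=[5,2,4,4,3,5](0) P2=[3,2,5,5,3,0](1)
Move 2: P1 pit1 -> P1=[5,0,5,5,3,5](0) P2=[3,2,5,5,3,0](1)
Move 3: P1 pit3 -> P1=[5,0,5,0,4,6](1) P2=[4,3,5,5,3,0](1)
Move 4: P1 pit2 -> P1=[5,0,0,1,5,7](2) P2=[5,3,5,5,3,0](1)
Move 5: P1 pit5 -> P1=[5,0,0,1,5,0](3) P2=[6,4,6,6,4,1](1)
Move 6: P2 pit4 -> P1=[6,1,0,1,5,0](3) P2=[6,4,6,6,0,2](2)

Answer: 6 1 0 1 5 0 3 6 4 6 6 0 2 2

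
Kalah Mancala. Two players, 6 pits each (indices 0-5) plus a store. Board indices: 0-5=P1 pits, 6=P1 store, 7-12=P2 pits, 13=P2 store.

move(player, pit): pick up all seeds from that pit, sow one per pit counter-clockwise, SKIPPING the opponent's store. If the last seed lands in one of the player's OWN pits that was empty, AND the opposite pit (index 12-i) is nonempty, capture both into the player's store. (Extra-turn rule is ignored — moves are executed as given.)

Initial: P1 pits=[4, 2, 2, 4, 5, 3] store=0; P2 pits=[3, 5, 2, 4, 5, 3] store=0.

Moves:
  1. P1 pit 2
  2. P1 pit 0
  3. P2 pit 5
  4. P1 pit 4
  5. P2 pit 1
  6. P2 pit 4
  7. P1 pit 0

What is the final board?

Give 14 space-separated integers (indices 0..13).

Move 1: P1 pit2 -> P1=[4,2,0,5,6,3](0) P2=[3,5,2,4,5,3](0)
Move 2: P1 pit0 -> P1=[0,3,1,6,7,3](0) P2=[3,5,2,4,5,3](0)
Move 3: P2 pit5 -> P1=[1,4,1,6,7,3](0) P2=[3,5,2,4,5,0](1)
Move 4: P1 pit4 -> P1=[1,4,1,6,0,4](1) P2=[4,6,3,5,6,0](1)
Move 5: P2 pit1 -> P1=[2,4,1,6,0,4](1) P2=[4,0,4,6,7,1](2)
Move 6: P2 pit4 -> P1=[3,5,2,7,1,4](1) P2=[4,0,4,6,0,2](3)
Move 7: P1 pit0 -> P1=[0,6,3,8,1,4](1) P2=[4,0,4,6,0,2](3)

Answer: 0 6 3 8 1 4 1 4 0 4 6 0 2 3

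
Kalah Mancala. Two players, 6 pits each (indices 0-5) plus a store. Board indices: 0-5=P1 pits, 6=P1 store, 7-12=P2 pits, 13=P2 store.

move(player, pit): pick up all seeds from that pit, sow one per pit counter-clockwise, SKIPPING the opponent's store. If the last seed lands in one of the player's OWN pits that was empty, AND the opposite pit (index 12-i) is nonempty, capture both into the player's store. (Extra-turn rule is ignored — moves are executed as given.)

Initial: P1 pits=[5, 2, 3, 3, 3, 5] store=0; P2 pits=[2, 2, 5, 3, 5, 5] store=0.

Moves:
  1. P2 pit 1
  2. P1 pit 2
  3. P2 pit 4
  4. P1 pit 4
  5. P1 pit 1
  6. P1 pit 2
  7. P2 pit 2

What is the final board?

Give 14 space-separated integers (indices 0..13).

Move 1: P2 pit1 -> P1=[5,2,3,3,3,5](0) P2=[2,0,6,4,5,5](0)
Move 2: P1 pit2 -> P1=[5,2,0,4,4,6](0) P2=[2,0,6,4,5,5](0)
Move 3: P2 pit4 -> P1=[6,3,1,4,4,6](0) P2=[2,0,6,4,0,6](1)
Move 4: P1 pit4 -> P1=[6,3,1,4,0,7](1) P2=[3,1,6,4,0,6](1)
Move 5: P1 pit1 -> P1=[6,0,2,5,0,7](3) P2=[3,0,6,4,0,6](1)
Move 6: P1 pit2 -> P1=[6,0,0,6,1,7](3) P2=[3,0,6,4,0,6](1)
Move 7: P2 pit2 -> P1=[7,1,0,6,1,7](3) P2=[3,0,0,5,1,7](2)

Answer: 7 1 0 6 1 7 3 3 0 0 5 1 7 2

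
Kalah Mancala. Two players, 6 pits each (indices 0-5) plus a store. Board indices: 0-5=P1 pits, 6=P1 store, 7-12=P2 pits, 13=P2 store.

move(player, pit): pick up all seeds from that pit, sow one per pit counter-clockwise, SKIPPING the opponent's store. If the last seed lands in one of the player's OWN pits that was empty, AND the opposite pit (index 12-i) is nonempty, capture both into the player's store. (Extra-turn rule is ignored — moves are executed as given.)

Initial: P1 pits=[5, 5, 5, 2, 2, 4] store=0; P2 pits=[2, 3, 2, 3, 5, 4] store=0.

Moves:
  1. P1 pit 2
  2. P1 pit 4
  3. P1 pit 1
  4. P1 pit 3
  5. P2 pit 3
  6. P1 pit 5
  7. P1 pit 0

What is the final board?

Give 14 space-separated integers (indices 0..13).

Answer: 0 1 2 1 3 1 6 6 4 3 1 7 6 1

Derivation:
Move 1: P1 pit2 -> P1=[5,5,0,3,3,5](1) P2=[3,3,2,3,5,4](0)
Move 2: P1 pit4 -> P1=[5,5,0,3,0,6](2) P2=[4,3,2,3,5,4](0)
Move 3: P1 pit1 -> P1=[5,0,1,4,1,7](3) P2=[4,3,2,3,5,4](0)
Move 4: P1 pit3 -> P1=[5,0,1,0,2,8](4) P2=[5,3,2,3,5,4](0)
Move 5: P2 pit3 -> P1=[5,0,1,0,2,8](4) P2=[5,3,2,0,6,5](1)
Move 6: P1 pit5 -> P1=[6,0,1,0,2,0](5) P2=[6,4,3,1,7,6](1)
Move 7: P1 pit0 -> P1=[0,1,2,1,3,1](6) P2=[6,4,3,1,7,6](1)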